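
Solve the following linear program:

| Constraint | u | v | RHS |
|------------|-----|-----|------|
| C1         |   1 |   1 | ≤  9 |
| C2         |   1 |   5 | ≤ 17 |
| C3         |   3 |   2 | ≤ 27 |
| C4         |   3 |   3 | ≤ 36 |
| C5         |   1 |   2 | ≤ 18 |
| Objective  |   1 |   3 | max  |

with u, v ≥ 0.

Evaluate the objective at each vertex of the feasible region:
  z(0, 0) = 0
  z(9, 0) = 9
  z(7, 2) = 13  ←
  z(0, 3.4) = 10.2
The maximum is at u = 7, v = 2.

u = 7, v = 2, z = 13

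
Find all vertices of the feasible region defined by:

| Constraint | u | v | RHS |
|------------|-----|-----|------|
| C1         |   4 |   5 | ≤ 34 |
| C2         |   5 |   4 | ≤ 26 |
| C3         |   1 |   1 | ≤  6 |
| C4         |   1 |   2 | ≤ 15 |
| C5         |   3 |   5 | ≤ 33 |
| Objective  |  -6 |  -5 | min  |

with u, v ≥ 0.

(0, 0), (5.2, 0), (2, 4), (0, 6)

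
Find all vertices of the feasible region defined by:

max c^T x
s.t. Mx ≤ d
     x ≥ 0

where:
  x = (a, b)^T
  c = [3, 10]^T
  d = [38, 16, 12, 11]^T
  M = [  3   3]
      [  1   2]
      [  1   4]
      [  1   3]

(0, 0), (11, 0), (8, 1), (0, 3)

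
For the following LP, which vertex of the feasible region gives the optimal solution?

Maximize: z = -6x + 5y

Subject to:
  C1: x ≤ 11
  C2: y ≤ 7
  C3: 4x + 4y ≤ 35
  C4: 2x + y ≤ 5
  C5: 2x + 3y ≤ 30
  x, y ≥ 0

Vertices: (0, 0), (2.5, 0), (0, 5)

Evaluate the objective at each vertex of the feasible region:
  z(0, 0) = 0
  z(2.5, 0) = -15
  z(0, 5) = 25  ←
The maximum is at x = 0, y = 5.

(0, 5)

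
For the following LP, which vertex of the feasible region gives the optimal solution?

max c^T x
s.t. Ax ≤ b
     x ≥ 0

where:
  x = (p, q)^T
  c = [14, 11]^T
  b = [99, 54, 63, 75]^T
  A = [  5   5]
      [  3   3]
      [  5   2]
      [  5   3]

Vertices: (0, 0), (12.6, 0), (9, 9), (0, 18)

Evaluate the objective at each vertex of the feasible region:
  z(0, 0) = 0
  z(12.6, 0) = 176.4
  z(9, 9) = 225  ←
  z(0, 18) = 198
The maximum is at p = 9, q = 9.

(9, 9)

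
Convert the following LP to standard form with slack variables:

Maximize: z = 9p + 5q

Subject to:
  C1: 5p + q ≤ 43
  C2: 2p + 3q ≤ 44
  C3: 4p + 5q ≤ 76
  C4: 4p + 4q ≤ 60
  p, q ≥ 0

max z = 9p + 5q

s.t.
  5p + q + s1 = 43
  2p + 3q + s2 = 44
  4p + 5q + s3 = 76
  4p + 4q + s4 = 60
  p, q, s1, s2, s3, s4 ≥ 0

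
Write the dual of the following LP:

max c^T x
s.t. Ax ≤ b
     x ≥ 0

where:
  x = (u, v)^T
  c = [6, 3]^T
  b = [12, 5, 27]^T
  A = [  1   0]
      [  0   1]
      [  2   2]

Primal max cᵀx s.t. Ax ≤ b, x ≥ 0  →  Dual min bᵀy s.t. Aᵀy ≥ c, y ≥ 0.

Minimize: z = 12y1 + 5y2 + 27y3

Subject to:
  y1 + 2y3 ≥ 6
  y2 + 2y3 ≥ 3
  y1, y2, y3 ≥ 0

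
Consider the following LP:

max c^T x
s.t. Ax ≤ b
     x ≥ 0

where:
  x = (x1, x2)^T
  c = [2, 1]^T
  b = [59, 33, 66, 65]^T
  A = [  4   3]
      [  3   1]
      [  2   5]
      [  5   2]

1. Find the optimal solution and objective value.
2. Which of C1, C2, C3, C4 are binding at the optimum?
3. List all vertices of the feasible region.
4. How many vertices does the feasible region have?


1. x1 = 8, x2 = 9, z = 25
2. C1, C2
3. (0, 0), (11, 0), (8, 9), (6.929, 10.43), (0, 13.2)
4. 5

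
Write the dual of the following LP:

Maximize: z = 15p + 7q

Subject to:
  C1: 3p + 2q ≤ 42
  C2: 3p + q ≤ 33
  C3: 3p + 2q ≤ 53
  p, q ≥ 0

Primal max cᵀx s.t. Ax ≤ b, x ≥ 0  →  Dual min bᵀy s.t. Aᵀy ≥ c, y ≥ 0.

Minimize: z = 42y1 + 33y2 + 53y3

Subject to:
  3y1 + 3y2 + 3y3 ≥ 15
  2y1 + y2 + 2y3 ≥ 7
  y1, y2, y3 ≥ 0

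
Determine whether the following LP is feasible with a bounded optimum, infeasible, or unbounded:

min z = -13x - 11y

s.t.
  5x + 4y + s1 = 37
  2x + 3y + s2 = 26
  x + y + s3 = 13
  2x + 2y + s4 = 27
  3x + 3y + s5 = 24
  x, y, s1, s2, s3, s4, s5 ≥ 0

Feasible with a bounded optimal solution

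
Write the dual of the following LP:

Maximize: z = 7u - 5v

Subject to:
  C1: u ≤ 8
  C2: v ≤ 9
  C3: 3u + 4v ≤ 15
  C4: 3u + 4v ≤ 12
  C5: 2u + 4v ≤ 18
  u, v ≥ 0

Primal max cᵀx s.t. Ax ≤ b, x ≥ 0  →  Dual min bᵀy s.t. Aᵀy ≥ c, y ≥ 0.

Minimize: z = 8y1 + 9y2 + 15y3 + 12y4 + 18y5

Subject to:
  y1 + 3y3 + 3y4 + 2y5 ≥ 7
  y2 + 4y3 + 4y4 + 4y5 ≥ -5
  y1, y2, y3, y4, y5 ≥ 0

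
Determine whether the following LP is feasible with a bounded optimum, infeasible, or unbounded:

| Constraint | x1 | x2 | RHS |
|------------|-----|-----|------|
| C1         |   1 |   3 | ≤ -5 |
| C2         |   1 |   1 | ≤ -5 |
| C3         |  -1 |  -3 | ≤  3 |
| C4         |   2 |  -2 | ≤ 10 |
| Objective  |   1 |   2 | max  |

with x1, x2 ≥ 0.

Infeasible (no feasible solution exists)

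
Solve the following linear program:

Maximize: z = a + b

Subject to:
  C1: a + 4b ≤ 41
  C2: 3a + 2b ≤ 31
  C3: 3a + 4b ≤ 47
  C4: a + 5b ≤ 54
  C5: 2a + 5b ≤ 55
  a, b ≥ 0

Evaluate the objective at each vertex of the feasible region:
  z(0, 0) = 0
  z(10.33, 0) = 10.33
  z(5, 8) = 13  ←
  z(3, 9.5) = 12.5
  z(0, 10.25) = 10.25
The maximum is at a = 5, b = 8.

a = 5, b = 8, z = 13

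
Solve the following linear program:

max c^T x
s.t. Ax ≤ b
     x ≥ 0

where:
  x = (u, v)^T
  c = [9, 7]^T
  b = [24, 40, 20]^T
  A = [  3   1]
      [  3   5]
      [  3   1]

Evaluate the objective at each vertex of the feasible region:
  z(0, 0) = 0
  z(6.667, 0) = 60
  z(5, 5) = 80  ←
  z(0, 8) = 56
The maximum is at u = 5, v = 5.

u = 5, v = 5, z = 80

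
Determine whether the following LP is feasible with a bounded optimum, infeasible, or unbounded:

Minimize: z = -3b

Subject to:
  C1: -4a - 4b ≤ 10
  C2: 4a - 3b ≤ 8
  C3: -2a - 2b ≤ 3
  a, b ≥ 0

Unbounded (objective can decrease without bound)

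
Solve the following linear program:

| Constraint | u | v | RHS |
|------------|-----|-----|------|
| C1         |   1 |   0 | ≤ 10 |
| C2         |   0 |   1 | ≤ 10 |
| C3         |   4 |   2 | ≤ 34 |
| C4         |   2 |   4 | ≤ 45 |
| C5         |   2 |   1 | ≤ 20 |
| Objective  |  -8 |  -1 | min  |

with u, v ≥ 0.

Evaluate the objective at each vertex of the feasible region:
  z(0, 0) = 0
  z(8.5, 0) = -68  ←
  z(3.833, 9.333) = -40
  z(2.5, 10) = -30
  z(0, 10) = -10
The minimum is at u = 8.5, v = 0.

u = 8.5, v = 0, z = -68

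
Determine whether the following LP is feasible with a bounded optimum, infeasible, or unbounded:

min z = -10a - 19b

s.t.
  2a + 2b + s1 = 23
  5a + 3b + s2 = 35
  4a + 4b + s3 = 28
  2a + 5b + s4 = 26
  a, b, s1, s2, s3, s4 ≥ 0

Feasible with a bounded optimal solution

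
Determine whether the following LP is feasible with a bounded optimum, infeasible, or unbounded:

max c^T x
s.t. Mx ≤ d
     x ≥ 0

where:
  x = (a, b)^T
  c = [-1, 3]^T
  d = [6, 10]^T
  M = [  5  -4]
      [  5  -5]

Unbounded (objective can increase without bound)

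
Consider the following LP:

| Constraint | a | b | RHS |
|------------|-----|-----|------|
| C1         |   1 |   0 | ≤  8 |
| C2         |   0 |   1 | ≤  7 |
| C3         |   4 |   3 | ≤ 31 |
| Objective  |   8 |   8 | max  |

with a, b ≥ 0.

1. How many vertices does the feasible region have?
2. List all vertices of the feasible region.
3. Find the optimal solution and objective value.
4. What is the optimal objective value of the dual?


1. 4
2. (0, 0), (7.75, 0), (2.5, 7), (0, 7)
3. a = 2.5, b = 7, z = 76
4. 76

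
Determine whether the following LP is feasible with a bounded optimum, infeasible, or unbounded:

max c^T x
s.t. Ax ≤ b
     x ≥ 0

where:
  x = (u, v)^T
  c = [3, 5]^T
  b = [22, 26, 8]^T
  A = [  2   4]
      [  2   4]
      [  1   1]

Feasible with a bounded optimal solution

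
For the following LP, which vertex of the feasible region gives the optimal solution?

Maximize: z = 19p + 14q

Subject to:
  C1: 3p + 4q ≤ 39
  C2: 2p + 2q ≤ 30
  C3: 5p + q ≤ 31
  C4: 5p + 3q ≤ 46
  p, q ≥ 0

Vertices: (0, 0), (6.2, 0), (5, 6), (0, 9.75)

Evaluate the objective at each vertex of the feasible region:
  z(0, 0) = 0
  z(6.2, 0) = 117.8
  z(5, 6) = 179  ←
  z(0, 9.75) = 136.5
The maximum is at p = 5, q = 6.

(5, 6)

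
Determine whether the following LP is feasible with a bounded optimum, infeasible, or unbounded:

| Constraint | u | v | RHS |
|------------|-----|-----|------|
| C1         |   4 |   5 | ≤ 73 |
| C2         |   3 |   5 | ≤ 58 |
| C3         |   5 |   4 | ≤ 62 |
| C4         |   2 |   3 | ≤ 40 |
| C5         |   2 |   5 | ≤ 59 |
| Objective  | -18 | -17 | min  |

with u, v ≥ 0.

Feasible with a bounded optimal solution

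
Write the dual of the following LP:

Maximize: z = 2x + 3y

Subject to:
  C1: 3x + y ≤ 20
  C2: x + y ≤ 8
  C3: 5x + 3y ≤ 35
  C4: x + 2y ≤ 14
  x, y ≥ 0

Primal max cᵀx s.t. Ax ≤ b, x ≥ 0  →  Dual min bᵀy s.t. Aᵀy ≥ c, y ≥ 0.

Minimize: z = 20y1 + 8y2 + 35y3 + 14y4

Subject to:
  3y1 + y2 + 5y3 + y4 ≥ 2
  y1 + y2 + 3y3 + 2y4 ≥ 3
  y1, y2, y3, y4 ≥ 0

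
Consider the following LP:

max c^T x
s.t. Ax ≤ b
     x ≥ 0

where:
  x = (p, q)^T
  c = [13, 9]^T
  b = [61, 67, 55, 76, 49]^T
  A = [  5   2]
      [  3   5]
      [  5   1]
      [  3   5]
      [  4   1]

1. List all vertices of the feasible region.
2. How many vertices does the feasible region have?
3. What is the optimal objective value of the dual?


1. (0, 0), (11, 0), (9.8, 6), (9, 8), (0, 13.4)
2. 5
3. 189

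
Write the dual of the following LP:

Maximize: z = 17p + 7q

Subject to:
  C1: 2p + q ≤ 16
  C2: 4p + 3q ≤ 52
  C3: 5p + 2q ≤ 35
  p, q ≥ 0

Primal max cᵀx s.t. Ax ≤ b, x ≥ 0  →  Dual min bᵀy s.t. Aᵀy ≥ c, y ≥ 0.

Minimize: z = 16y1 + 52y2 + 35y3

Subject to:
  2y1 + 4y2 + 5y3 ≥ 17
  y1 + 3y2 + 2y3 ≥ 7
  y1, y2, y3 ≥ 0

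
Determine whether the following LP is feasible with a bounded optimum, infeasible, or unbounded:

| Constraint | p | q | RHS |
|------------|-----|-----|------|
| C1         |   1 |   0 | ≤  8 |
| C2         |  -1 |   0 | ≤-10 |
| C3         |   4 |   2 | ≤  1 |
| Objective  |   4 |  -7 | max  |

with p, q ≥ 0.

Infeasible (no feasible solution exists)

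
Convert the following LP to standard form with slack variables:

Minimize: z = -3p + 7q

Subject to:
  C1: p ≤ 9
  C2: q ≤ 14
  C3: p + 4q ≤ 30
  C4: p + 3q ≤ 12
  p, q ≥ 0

min z = -3p + 7q

s.t.
  p + s1 = 9
  q + s2 = 14
  p + 4q + s3 = 30
  p + 3q + s4 = 12
  p, q, s1, s2, s3, s4 ≥ 0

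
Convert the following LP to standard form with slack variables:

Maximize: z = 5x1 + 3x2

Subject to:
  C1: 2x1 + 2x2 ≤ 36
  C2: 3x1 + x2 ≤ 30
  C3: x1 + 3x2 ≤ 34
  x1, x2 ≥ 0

max z = 5x1 + 3x2

s.t.
  2x1 + 2x2 + s1 = 36
  3x1 + x2 + s2 = 30
  x1 + 3x2 + s3 = 34
  x1, x2, s1, s2, s3 ≥ 0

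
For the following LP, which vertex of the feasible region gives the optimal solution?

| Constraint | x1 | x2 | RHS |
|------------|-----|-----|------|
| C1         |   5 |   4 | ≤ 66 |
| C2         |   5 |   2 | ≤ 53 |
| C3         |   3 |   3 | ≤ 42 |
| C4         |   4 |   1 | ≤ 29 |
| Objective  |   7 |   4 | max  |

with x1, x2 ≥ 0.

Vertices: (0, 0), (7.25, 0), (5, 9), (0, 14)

Evaluate the objective at each vertex of the feasible region:
  z(0, 0) = 0
  z(7.25, 0) = 50.75
  z(5, 9) = 71  ←
  z(0, 14) = 56
The maximum is at x1 = 5, x2 = 9.

(5, 9)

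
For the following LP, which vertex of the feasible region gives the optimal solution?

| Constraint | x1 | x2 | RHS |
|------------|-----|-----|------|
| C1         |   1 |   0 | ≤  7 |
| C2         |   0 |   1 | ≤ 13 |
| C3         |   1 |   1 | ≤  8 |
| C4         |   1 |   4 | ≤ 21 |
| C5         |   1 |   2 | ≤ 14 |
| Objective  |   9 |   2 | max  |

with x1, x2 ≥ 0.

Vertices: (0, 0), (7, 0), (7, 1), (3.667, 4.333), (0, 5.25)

Evaluate the objective at each vertex of the feasible region:
  z(0, 0) = 0
  z(7, 0) = 63
  z(7, 1) = 65  ←
  z(3.667, 4.333) = 41.67
  z(0, 5.25) = 10.5
The maximum is at x1 = 7, x2 = 1.

(7, 1)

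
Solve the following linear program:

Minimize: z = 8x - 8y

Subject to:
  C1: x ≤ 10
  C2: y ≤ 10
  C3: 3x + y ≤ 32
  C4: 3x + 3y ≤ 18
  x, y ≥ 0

Evaluate the objective at each vertex of the feasible region:
  z(0, 0) = 0
  z(6, 0) = 48
  z(0, 6) = -48  ←
The minimum is at x = 0, y = 6.

x = 0, y = 6, z = -48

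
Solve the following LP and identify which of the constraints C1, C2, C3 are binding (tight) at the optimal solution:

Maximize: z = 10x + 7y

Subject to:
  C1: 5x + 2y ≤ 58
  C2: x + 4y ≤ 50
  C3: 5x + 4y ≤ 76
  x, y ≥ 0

At x = 8, y = 9, compute slack b - a·x for each constraint:
  C1: 58 − 58 = 0  (binding)
  C2: 50 − 44 = 6  (slack)
  C3: 76 − 76 = 0  (binding)

Optimal: x = 8, y = 9
Binding: C1, C3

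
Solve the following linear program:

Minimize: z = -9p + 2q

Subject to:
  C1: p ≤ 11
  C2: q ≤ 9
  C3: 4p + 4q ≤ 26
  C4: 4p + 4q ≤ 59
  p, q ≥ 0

Evaluate the objective at each vertex of the feasible region:
  z(0, 0) = 0
  z(6.5, 0) = -58.5  ←
  z(0, 6.5) = 13
The minimum is at p = 6.5, q = 0.

p = 6.5, q = 0, z = -58.5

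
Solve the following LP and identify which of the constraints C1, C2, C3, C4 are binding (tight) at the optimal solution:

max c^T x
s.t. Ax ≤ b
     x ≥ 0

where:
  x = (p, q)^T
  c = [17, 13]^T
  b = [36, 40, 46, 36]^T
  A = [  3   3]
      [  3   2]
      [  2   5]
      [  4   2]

At p = 6, q = 6, compute slack b - a·x for each constraint:
  C1: 36 − 36 = 0  (binding)
  C2: 40 − 30 = 10  (slack)
  C3: 46 − 42 = 4  (slack)
  C4: 36 − 36 = 0  (binding)

Optimal: p = 6, q = 6
Binding: C1, C4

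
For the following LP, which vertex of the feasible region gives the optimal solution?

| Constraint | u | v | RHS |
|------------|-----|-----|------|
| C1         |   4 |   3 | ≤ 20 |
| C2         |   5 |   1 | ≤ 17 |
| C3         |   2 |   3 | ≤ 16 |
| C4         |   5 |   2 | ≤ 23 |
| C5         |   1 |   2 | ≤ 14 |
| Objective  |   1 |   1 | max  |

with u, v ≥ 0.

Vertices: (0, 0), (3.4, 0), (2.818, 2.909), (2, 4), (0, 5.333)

Evaluate the objective at each vertex of the feasible region:
  z(0, 0) = 0
  z(3.4, 0) = 3.4
  z(2.818, 2.909) = 5.727
  z(2, 4) = 6  ←
  z(0, 5.333) = 5.333
The maximum is at u = 2, v = 4.

(2, 4)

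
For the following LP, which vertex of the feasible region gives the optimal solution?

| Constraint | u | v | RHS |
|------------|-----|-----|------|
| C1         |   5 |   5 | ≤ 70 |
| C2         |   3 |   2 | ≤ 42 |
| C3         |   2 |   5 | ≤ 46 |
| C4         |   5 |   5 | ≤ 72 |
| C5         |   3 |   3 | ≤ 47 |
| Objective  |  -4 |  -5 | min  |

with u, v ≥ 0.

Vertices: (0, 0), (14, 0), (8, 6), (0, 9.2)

Evaluate the objective at each vertex of the feasible region:
  z(0, 0) = 0
  z(14, 0) = -56
  z(8, 6) = -62  ←
  z(0, 9.2) = -46
The minimum is at u = 8, v = 6.

(8, 6)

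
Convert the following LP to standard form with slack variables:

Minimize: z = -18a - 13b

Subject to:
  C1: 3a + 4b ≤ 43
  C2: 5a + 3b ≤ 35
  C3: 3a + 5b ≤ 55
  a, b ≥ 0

min z = -18a - 13b

s.t.
  3a + 4b + s1 = 43
  5a + 3b + s2 = 35
  3a + 5b + s3 = 55
  a, b, s1, s2, s3 ≥ 0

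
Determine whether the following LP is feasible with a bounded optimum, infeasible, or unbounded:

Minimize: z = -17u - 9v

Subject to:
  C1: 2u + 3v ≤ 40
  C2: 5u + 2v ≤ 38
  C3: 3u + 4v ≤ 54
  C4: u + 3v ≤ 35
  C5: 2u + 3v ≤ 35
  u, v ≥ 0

Feasible with a bounded optimal solution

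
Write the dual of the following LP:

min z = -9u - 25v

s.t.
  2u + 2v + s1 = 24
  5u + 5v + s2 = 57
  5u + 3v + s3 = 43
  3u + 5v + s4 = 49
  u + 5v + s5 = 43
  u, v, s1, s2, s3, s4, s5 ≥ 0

Primal min cᵀx s.t. Ax ≤ b, x ≥ 0  →  Dual max −bᵀy s.t. Aᵀy ≥ −c, y ≥ 0.

Maximize: z = -24y1 - 57y2 - 43y3 - 49y4 - 43y5

Subject to:
  2y1 + 5y2 + 5y3 + 3y4 + y5 ≥ 9
  2y1 + 5y2 + 3y3 + 5y4 + 5y5 ≥ 25
  y1, y2, y3, y4, y5 ≥ 0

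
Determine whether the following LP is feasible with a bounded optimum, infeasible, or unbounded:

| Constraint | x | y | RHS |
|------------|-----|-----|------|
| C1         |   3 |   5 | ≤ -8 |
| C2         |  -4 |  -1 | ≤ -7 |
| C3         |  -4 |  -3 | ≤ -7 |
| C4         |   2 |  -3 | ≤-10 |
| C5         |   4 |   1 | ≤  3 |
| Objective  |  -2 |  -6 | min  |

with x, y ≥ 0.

Infeasible (no feasible solution exists)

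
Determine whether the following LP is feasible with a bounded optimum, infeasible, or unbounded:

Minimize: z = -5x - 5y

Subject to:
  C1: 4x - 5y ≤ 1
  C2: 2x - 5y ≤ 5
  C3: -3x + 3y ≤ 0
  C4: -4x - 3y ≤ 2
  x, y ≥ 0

Unbounded (objective can decrease without bound)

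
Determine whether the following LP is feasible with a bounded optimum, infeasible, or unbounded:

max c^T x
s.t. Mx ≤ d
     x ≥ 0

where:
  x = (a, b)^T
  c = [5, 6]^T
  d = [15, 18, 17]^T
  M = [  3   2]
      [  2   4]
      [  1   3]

Feasible with a bounded optimal solution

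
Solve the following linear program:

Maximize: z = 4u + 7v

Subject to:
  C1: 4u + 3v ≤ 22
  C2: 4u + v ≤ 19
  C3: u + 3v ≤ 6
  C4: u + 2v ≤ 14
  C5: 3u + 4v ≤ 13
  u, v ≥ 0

Evaluate the objective at each vertex of the feasible region:
  z(0, 0) = 0
  z(4.333, 0) = 17.33
  z(3, 1) = 19  ←
  z(0, 2) = 14
The maximum is at u = 3, v = 1.

u = 3, v = 1, z = 19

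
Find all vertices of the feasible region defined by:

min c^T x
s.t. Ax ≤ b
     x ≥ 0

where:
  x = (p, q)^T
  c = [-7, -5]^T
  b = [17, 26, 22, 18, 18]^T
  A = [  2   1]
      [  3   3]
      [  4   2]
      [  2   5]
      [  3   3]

(0, 0), (5.5, 0), (5, 1), (4, 2), (0, 3.6)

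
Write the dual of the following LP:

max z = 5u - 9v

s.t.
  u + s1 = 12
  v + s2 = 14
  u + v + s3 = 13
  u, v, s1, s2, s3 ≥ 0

Primal max cᵀx s.t. Ax ≤ b, x ≥ 0  →  Dual min bᵀy s.t. Aᵀy ≥ c, y ≥ 0.

Minimize: z = 12y1 + 14y2 + 13y3

Subject to:
  y1 + y3 ≥ 5
  y2 + y3 ≥ -9
  y1, y2, y3 ≥ 0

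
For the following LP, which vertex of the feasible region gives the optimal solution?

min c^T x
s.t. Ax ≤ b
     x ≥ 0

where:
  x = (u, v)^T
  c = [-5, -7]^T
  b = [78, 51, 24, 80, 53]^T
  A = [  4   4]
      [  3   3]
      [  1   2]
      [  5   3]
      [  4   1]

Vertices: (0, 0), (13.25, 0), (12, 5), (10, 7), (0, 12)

Evaluate the objective at each vertex of the feasible region:
  z(0, 0) = 0
  z(13.25, 0) = -66.25
  z(12, 5) = -95
  z(10, 7) = -99  ←
  z(0, 12) = -84
The minimum is at u = 10, v = 7.

(10, 7)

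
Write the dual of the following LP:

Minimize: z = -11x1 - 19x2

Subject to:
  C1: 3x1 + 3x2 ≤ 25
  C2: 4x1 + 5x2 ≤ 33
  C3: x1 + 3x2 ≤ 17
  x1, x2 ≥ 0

Primal min cᵀx s.t. Ax ≤ b, x ≥ 0  →  Dual max −bᵀy s.t. Aᵀy ≥ −c, y ≥ 0.

Maximize: z = -25y1 - 33y2 - 17y3

Subject to:
  3y1 + 4y2 + y3 ≥ 11
  3y1 + 5y2 + 3y3 ≥ 19
  y1, y2, y3 ≥ 0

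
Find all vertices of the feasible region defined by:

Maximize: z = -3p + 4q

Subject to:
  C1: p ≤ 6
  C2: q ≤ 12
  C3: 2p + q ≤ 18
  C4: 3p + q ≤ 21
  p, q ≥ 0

(0, 0), (6, 0), (6, 3), (3, 12), (0, 12)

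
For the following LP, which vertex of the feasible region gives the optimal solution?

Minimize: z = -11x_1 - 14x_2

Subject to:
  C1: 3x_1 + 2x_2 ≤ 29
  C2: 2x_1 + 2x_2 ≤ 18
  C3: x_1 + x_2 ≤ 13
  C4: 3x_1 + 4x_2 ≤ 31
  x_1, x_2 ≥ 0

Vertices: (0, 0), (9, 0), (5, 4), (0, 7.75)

Evaluate the objective at each vertex of the feasible region:
  z(0, 0) = 0
  z(9, 0) = -99
  z(5, 4) = -111  ←
  z(0, 7.75) = -108.5
The minimum is at x_1 = 5, x_2 = 4.

(5, 4)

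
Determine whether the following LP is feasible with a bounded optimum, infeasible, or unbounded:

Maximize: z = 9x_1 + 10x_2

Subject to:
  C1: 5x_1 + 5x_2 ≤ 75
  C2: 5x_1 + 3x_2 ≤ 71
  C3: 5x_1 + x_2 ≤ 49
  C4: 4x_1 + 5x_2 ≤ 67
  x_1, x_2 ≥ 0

Feasible with a bounded optimal solution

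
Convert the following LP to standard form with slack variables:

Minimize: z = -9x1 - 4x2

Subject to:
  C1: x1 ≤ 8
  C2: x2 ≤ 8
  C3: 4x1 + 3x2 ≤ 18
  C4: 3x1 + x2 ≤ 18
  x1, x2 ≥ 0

min z = -9x1 - 4x2

s.t.
  x1 + s1 = 8
  x2 + s2 = 8
  4x1 + 3x2 + s3 = 18
  3x1 + x2 + s4 = 18
  x1, x2, s1, s2, s3, s4 ≥ 0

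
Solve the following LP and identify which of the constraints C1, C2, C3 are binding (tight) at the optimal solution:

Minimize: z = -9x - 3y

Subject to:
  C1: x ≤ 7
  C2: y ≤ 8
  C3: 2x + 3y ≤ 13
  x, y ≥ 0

At x = 6.5, y = 0, compute slack b - a·x for each constraint:
  C1: 7 − 6.5 = 0.5  (slack)
  C2: 8 − 0 = 8  (slack)
  C3: 13 − 13 = 0  (binding)

Optimal: x = 6.5, y = 0
Binding: C3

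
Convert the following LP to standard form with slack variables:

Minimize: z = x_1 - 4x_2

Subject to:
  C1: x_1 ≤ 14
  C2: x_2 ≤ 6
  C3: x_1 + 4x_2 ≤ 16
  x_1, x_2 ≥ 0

min z = x_1 - 4x_2

s.t.
  x_1 + s1 = 14
  x_2 + s2 = 6
  x_1 + 4x_2 + s3 = 16
  x_1, x_2, s1, s2, s3 ≥ 0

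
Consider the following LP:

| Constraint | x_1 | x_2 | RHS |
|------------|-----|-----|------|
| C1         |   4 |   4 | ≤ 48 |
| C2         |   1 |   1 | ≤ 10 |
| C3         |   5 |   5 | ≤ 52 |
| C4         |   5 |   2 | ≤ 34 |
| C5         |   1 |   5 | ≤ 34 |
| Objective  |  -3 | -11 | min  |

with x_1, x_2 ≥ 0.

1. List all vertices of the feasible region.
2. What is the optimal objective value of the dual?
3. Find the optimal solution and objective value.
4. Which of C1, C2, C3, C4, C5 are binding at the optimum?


1. (0, 0), (6.8, 0), (4.667, 5.333), (4, 6), (0, 6.8)
2. -78
3. x_1 = 4, x_2 = 6, z = -78
4. C2, C5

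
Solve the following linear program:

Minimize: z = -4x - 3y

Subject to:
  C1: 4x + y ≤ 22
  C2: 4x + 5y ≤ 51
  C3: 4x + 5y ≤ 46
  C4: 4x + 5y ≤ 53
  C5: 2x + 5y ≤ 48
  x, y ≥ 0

Evaluate the objective at each vertex of the feasible region:
  z(0, 0) = 0
  z(5.5, 0) = -22
  z(4, 6) = -34  ←
  z(0, 9.2) = -27.6
The minimum is at x = 4, y = 6.

x = 4, y = 6, z = -34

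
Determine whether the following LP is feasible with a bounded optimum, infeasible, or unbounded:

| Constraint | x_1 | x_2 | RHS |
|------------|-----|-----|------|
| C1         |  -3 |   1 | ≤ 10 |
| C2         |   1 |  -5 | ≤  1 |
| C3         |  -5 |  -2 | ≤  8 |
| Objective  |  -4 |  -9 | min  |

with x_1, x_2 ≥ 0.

Unbounded (objective can decrease without bound)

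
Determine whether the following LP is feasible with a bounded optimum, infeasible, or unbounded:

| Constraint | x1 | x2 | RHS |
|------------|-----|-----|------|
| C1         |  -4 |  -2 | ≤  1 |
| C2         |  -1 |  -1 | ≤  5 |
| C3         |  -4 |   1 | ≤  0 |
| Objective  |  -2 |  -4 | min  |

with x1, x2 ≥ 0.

Unbounded (objective can decrease without bound)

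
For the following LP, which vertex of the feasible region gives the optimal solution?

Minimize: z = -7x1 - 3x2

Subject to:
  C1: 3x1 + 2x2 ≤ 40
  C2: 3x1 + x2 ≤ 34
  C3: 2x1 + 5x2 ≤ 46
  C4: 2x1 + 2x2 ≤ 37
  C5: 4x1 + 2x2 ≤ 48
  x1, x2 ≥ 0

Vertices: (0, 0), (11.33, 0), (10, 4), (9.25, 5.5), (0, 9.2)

Evaluate the objective at each vertex of the feasible region:
  z(0, 0) = 0
  z(11.33, 0) = -79.33
  z(10, 4) = -82  ←
  z(9.25, 5.5) = -81.25
  z(0, 9.2) = -27.6
The minimum is at x1 = 10, x2 = 4.

(10, 4)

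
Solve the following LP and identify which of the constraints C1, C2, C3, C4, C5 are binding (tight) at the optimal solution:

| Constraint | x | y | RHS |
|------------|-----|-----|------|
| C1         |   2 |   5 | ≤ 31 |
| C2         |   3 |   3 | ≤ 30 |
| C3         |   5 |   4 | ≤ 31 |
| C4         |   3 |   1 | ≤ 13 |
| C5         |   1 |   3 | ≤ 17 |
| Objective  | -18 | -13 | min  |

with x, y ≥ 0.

At x = 3, y = 4, compute slack b - a·x for each constraint:
  C1: 31 − 26 = 5  (slack)
  C2: 30 − 21 = 9  (slack)
  C3: 31 − 31 = 0  (binding)
  C4: 13 − 13 = 0  (binding)
  C5: 17 − 15 = 2  (slack)

Optimal: x = 3, y = 4
Binding: C3, C4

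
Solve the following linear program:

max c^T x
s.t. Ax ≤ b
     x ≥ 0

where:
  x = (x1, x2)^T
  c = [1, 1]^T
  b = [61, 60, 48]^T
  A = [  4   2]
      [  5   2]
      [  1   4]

Evaluate the objective at each vertex of the feasible region:
  z(0, 0) = 0
  z(12, 0) = 12
  z(8, 10) = 18  ←
  z(0, 12) = 12
The maximum is at x1 = 8, x2 = 10.

x1 = 8, x2 = 10, z = 18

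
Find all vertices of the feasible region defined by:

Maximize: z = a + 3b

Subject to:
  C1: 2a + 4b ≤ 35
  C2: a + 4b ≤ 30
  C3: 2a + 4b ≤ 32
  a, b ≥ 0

(0, 0), (16, 0), (2, 7), (0, 7.5)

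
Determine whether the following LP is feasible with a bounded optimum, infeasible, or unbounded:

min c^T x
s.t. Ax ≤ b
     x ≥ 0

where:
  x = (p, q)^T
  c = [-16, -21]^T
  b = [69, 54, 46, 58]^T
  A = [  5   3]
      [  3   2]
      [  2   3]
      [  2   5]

Feasible with a bounded optimal solution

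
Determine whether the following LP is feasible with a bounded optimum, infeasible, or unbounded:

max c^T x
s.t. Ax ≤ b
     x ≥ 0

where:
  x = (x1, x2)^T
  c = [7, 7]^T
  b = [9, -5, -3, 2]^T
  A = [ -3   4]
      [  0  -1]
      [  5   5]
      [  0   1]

Infeasible (no feasible solution exists)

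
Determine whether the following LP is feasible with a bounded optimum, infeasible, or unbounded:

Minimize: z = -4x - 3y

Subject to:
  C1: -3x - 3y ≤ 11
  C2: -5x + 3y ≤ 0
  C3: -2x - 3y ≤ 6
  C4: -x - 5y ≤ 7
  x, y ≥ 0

Unbounded (objective can decrease without bound)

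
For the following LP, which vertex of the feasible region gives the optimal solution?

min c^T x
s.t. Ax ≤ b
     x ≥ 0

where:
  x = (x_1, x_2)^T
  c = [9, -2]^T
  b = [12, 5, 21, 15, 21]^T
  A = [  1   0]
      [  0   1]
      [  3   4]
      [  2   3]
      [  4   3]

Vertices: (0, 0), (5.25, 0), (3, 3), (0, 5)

Evaluate the objective at each vertex of the feasible region:
  z(0, 0) = 0
  z(5.25, 0) = 47.25
  z(3, 3) = 21
  z(0, 5) = -10  ←
The minimum is at x_1 = 0, x_2 = 5.

(0, 5)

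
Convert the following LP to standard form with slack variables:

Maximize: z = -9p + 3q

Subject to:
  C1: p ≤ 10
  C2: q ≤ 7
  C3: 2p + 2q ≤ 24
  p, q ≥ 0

max z = -9p + 3q

s.t.
  p + s1 = 10
  q + s2 = 7
  2p + 2q + s3 = 24
  p, q, s1, s2, s3 ≥ 0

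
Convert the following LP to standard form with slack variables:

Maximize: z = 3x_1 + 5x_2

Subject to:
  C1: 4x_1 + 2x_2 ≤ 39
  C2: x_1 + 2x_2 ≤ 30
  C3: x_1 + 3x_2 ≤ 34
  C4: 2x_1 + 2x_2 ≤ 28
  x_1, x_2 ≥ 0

max z = 3x_1 + 5x_2

s.t.
  4x_1 + 2x_2 + s1 = 39
  x_1 + 2x_2 + s2 = 30
  x_1 + 3x_2 + s3 = 34
  2x_1 + 2x_2 + s4 = 28
  x_1, x_2, s1, s2, s3, s4 ≥ 0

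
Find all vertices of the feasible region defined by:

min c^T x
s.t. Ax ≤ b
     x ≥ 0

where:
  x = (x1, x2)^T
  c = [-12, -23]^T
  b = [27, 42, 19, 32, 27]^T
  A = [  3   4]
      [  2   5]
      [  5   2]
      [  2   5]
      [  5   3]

(0, 0), (3.8, 0), (1.571, 5.571), (1, 6), (0, 6.4)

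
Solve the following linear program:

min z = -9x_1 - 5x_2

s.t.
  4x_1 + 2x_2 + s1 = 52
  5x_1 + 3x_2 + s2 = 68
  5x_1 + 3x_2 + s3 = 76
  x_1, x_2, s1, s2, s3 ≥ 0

Evaluate the objective at each vertex of the feasible region:
  z(0, 0) = 0
  z(13, 0) = -117
  z(10, 6) = -120  ←
  z(0, 22.67) = -113.3
The minimum is at x_1 = 10, x_2 = 6.

x_1 = 10, x_2 = 6, z = -120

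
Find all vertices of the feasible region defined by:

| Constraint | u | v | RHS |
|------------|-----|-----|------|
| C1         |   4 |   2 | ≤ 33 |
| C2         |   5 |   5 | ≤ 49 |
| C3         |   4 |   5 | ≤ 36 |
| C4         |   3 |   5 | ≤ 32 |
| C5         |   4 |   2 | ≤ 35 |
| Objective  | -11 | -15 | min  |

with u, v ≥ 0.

(0, 0), (8.25, 0), (7.75, 1), (4, 4), (0, 6.4)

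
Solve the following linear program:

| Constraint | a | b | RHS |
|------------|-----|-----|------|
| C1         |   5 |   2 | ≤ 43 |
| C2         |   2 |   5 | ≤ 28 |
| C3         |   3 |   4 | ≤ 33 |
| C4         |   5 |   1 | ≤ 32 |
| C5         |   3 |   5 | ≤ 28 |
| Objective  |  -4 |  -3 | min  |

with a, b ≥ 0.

Evaluate the objective at each vertex of the feasible region:
  z(0, 0) = 0
  z(6.4, 0) = -25.6
  z(6, 2) = -30  ←
  z(0, 5.6) = -16.8
The minimum is at a = 6, b = 2.

a = 6, b = 2, z = -30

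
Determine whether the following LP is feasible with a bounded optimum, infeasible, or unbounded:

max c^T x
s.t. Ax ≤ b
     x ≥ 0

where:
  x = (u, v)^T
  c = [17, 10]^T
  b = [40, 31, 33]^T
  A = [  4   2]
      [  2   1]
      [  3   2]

Feasible with a bounded optimal solution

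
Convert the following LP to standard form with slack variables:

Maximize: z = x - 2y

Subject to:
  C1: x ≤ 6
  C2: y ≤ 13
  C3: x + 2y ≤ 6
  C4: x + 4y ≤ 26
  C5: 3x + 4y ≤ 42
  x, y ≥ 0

max z = x - 2y

s.t.
  x + s1 = 6
  y + s2 = 13
  x + 2y + s3 = 6
  x + 4y + s4 = 26
  3x + 4y + s5 = 42
  x, y, s1, s2, s3, s4, s5 ≥ 0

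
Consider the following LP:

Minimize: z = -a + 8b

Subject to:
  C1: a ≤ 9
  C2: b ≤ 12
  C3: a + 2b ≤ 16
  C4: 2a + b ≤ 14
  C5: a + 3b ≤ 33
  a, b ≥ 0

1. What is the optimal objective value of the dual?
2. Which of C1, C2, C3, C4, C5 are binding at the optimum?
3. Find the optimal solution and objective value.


1. -7
2. C4
3. a = 7, b = 0, z = -7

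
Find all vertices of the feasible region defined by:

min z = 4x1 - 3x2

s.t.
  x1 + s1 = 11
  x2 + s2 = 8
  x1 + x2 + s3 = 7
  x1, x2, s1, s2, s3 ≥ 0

(0, 0), (7, 0), (0, 7)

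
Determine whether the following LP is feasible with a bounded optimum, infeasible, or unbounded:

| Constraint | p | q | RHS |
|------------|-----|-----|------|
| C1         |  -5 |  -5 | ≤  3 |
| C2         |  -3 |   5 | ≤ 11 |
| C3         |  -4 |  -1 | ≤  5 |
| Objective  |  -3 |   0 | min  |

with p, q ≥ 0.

Unbounded (objective can decrease without bound)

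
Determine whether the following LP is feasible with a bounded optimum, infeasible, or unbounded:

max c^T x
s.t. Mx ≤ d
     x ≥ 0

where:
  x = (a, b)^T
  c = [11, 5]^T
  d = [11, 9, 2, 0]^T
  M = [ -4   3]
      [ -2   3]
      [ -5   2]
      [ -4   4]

Unbounded (objective can increase without bound)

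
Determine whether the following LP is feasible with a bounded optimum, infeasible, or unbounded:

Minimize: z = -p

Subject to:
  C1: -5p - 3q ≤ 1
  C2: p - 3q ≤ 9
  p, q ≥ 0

Unbounded (objective can decrease without bound)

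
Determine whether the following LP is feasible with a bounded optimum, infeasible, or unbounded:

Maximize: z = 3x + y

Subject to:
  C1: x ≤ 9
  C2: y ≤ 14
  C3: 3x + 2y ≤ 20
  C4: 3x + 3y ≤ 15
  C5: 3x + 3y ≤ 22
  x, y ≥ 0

Feasible with a bounded optimal solution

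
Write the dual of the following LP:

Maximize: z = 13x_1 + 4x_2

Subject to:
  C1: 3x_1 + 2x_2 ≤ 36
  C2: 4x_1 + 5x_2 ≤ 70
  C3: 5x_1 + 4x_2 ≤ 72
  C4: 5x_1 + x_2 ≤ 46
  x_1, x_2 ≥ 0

Primal max cᵀx s.t. Ax ≤ b, x ≥ 0  →  Dual min bᵀy s.t. Aᵀy ≥ c, y ≥ 0.

Minimize: z = 36y1 + 70y2 + 72y3 + 46y4

Subject to:
  3y1 + 4y2 + 5y3 + 5y4 ≥ 13
  2y1 + 5y2 + 4y3 + y4 ≥ 4
  y1, y2, y3, y4 ≥ 0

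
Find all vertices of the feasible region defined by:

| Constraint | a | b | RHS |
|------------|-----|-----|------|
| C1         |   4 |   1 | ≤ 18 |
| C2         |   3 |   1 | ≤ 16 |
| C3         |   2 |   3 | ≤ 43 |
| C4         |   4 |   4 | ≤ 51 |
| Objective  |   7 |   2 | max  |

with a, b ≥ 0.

(0, 0), (4.5, 0), (2, 10), (1.625, 11.12), (0, 12.75)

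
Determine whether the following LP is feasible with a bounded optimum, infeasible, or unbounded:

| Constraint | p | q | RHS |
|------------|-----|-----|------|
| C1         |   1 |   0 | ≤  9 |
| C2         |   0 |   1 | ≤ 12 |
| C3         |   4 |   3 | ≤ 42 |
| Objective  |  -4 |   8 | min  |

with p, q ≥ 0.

Feasible with a bounded optimal solution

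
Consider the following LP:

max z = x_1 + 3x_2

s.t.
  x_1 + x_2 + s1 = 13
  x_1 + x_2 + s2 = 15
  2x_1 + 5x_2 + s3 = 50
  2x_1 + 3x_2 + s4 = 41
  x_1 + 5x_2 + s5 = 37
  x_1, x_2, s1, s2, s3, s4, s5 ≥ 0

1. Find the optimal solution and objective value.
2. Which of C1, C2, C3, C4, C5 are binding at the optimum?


1. x_1 = 7, x_2 = 6, z = 25
2. C1, C5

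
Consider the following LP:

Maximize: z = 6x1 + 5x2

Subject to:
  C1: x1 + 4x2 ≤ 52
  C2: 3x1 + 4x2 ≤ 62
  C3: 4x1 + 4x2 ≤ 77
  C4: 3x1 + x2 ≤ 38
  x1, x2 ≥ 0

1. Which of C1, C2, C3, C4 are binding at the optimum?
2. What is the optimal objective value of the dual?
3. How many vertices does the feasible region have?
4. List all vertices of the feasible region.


1. C2, C4
2. 100
3. 5
4. (0, 0), (12.67, 0), (10, 8), (5, 11.75), (0, 13)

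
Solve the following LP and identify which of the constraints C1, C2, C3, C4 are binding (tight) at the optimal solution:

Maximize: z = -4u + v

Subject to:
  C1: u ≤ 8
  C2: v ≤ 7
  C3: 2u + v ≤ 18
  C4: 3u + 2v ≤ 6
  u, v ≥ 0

At u = 0, v = 3, compute slack b - a·x for each constraint:
  C1: 8 − 0 = 8  (slack)
  C2: 7 − 3 = 4  (slack)
  C3: 18 − 3 = 15  (slack)
  C4: 6 − 6 = 0  (binding)

Optimal: u = 0, v = 3
Binding: C4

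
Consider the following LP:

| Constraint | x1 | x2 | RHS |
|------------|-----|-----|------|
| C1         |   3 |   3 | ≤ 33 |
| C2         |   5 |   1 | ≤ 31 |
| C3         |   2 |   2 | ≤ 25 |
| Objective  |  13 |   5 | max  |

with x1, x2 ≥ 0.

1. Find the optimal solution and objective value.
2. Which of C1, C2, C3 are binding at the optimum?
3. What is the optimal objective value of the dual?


1. x1 = 5, x2 = 6, z = 95
2. C1, C2
3. 95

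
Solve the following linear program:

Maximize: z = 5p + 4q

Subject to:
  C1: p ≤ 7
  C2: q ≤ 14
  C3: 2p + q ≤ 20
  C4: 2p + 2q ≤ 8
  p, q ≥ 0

Evaluate the objective at each vertex of the feasible region:
  z(0, 0) = 0
  z(4, 0) = 20  ←
  z(0, 4) = 16
The maximum is at p = 4, q = 0.

p = 4, q = 0, z = 20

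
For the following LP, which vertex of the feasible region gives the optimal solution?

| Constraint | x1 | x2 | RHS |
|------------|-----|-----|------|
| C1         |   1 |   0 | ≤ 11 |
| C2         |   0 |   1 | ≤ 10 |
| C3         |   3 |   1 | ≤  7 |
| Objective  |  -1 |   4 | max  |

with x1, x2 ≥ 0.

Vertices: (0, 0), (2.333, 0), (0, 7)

Evaluate the objective at each vertex of the feasible region:
  z(0, 0) = 0
  z(2.333, 0) = -2.333
  z(0, 7) = 28  ←
The maximum is at x1 = 0, x2 = 7.

(0, 7)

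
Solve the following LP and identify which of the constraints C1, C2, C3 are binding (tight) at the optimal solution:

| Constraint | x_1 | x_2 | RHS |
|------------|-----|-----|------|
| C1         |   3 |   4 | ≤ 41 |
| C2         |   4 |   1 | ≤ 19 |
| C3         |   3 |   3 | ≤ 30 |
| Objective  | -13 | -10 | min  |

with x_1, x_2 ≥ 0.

At x_1 = 3, x_2 = 7, compute slack b - a·x for each constraint:
  C1: 41 − 37 = 4  (slack)
  C2: 19 − 19 = 0  (binding)
  C3: 30 − 30 = 0  (binding)

Optimal: x_1 = 3, x_2 = 7
Binding: C2, C3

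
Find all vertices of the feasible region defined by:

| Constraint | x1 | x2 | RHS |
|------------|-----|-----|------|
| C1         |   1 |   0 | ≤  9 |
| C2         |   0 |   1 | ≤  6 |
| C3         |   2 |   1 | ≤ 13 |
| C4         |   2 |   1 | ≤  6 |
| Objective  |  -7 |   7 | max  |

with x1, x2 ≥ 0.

(0, 0), (3, 0), (0, 6)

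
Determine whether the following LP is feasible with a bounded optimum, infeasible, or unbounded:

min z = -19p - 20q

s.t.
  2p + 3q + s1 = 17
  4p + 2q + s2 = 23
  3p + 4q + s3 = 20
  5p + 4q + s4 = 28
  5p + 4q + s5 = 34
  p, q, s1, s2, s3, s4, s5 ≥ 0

Feasible with a bounded optimal solution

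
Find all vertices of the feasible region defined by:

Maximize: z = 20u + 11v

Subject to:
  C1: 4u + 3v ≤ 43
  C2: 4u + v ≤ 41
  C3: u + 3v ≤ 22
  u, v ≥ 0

(0, 0), (10.25, 0), (10, 1), (7, 5), (0, 7.333)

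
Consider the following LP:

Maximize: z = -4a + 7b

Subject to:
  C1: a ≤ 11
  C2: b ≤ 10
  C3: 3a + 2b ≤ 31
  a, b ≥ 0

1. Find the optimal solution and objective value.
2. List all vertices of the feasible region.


1. a = 0, b = 10, z = 70
2. (0, 0), (10.33, 0), (3.667, 10), (0, 10)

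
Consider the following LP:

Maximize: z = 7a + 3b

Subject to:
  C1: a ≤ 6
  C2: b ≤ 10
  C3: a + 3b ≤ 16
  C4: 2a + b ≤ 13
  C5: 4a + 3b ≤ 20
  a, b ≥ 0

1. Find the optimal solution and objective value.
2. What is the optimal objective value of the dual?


1. a = 5, b = 0, z = 35
2. 35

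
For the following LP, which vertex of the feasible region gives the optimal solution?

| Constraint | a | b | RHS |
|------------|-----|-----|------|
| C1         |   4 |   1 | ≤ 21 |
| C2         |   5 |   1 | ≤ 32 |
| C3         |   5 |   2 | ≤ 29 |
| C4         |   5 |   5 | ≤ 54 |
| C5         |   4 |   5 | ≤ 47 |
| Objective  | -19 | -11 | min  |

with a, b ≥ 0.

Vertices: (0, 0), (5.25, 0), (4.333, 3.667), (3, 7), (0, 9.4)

Evaluate the objective at each vertex of the feasible region:
  z(0, 0) = 0
  z(5.25, 0) = -99.75
  z(4.333, 3.667) = -122.7
  z(3, 7) = -134  ←
  z(0, 9.4) = -103.4
The minimum is at a = 3, b = 7.

(3, 7)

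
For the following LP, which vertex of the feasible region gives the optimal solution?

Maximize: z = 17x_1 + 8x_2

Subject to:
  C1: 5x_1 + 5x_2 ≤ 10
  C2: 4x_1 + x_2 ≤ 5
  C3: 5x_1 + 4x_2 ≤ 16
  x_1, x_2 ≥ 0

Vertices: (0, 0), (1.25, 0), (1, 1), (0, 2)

Evaluate the objective at each vertex of the feasible region:
  z(0, 0) = 0
  z(1.25, 0) = 21.25
  z(1, 1) = 25  ←
  z(0, 2) = 16
The maximum is at x_1 = 1, x_2 = 1.

(1, 1)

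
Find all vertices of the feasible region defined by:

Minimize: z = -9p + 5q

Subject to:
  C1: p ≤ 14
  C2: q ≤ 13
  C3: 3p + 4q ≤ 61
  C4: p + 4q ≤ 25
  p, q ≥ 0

(0, 0), (14, 0), (14, 2.75), (0, 6.25)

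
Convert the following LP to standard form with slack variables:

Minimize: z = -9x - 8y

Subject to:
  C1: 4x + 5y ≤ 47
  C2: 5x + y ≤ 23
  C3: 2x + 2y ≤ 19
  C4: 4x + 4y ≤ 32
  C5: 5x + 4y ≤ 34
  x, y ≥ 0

min z = -9x - 8y

s.t.
  4x + 5y + s1 = 47
  5x + y + s2 = 23
  2x + 2y + s3 = 19
  4x + 4y + s4 = 32
  5x + 4y + s5 = 34
  x, y, s1, s2, s3, s4, s5 ≥ 0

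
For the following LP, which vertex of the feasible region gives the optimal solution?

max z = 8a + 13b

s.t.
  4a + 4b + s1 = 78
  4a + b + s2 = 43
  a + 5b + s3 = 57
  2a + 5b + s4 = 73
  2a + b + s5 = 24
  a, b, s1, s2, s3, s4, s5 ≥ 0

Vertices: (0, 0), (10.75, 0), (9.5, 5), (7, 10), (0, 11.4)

Evaluate the objective at each vertex of the feasible region:
  z(0, 0) = 0
  z(10.75, 0) = 86
  z(9.5, 5) = 141
  z(7, 10) = 186  ←
  z(0, 11.4) = 148.2
The maximum is at a = 7, b = 10.

(7, 10)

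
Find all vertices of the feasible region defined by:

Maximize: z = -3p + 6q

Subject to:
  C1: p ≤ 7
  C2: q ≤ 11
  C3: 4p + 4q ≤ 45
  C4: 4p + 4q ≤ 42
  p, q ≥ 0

(0, 0), (7, 0), (7, 3.5), (0, 10.5)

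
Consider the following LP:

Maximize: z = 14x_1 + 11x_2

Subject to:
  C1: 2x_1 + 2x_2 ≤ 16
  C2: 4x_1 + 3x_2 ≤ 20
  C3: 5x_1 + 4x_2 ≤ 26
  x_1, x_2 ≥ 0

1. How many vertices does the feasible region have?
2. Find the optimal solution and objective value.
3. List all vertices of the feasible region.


1. 4
2. x_1 = 2, x_2 = 4, z = 72
3. (0, 0), (5, 0), (2, 4), (0, 6.5)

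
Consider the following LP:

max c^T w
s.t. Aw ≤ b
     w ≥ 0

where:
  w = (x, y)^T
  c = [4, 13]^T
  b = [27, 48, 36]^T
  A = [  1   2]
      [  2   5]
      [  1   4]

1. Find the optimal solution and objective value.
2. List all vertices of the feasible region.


1. x = 4, y = 8, z = 120
2. (0, 0), (24, 0), (4, 8), (0, 9)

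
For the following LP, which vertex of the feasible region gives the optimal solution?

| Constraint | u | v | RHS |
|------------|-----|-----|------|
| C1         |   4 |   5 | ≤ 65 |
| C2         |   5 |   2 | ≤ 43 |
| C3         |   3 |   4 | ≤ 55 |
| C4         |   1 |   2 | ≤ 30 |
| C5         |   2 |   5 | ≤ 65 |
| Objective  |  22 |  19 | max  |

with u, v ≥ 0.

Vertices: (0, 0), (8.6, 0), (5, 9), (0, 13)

Evaluate the objective at each vertex of the feasible region:
  z(0, 0) = 0
  z(8.6, 0) = 189.2
  z(5, 9) = 281  ←
  z(0, 13) = 247
The maximum is at u = 5, v = 9.

(5, 9)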